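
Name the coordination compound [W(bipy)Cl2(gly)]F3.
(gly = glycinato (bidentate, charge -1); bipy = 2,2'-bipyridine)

(2,2'-bipyridine)dichloro(glycinato)tungsten(VI) fluoride

The 3 fluoride counter-ions carry a total charge of -3, so each complex ion is 3+.
Ligand charges: 2×chloro (-1 each), 1×glycinato (-1 each), 1×2,2'-bipyridine (neutral); total -3. So W + (-3) = 3+, giving W = +6.
Ligands are named alphabetically: bipyridine before chloro before glycinato.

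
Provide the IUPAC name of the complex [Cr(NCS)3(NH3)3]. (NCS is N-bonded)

There is no counter-ion, so the complex is neutral overall.
Ligand charges: 3×ammine (neutral), 3×isothiocyanato (-1 each); total -3. So Cr + (-3) = 0, giving Cr = +3.
Ligands are named alphabetically: ammine before isothiocyanato.

triamminetriisothiocyanatochromium(III)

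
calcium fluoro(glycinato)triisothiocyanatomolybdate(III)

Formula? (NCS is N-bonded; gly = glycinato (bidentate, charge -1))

Ca[MoF(gly)(NCS)3]

Ligands: 1 fluoro (F, -1), 3 isothiocyanato (NCS, -1), 1 glycinato (gly, -1). Ligand charge sum = -5.
With Mo in oxidation state +3, the complex ion is [Mo...]^2−.
Charge balance with calcium (+2) requires 1 complex ion per 1 calcium.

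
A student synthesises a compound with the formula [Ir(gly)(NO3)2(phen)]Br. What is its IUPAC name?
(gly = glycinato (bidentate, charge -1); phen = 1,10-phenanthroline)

The 1 bromide counter-ion carries a total charge of -1, so each complex ion is 1+.
Ligand charges: 2×nitrato (-1 each), 1×glycinato (-1 each), 1×1,10-phenanthroline (neutral); total -3. So Ir + (-3) = 1+, giving Ir = +4.
Ligands are named alphabetically: glycinato before nitrato before phenanthroline.

(glycinato)dinitrato(1,10-phenanthroline)iridium(IV) bromide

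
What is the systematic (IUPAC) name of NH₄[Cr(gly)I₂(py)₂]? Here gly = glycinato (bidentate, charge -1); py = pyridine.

The 1 ammonium counter-ion carries a total charge of +1, so each complex ion is 1−.
Ligand charges: 1×glycinato (-1 each), 2×pyridine (neutral), 2×iodo (-1 each); total -3. So Cr + (-3) = 1−, giving Cr = +2.
Ligands are named alphabetically: glycinato before iodo before pyridine.
The complex ion is anionic, so chromium takes the -ate form chromate(II).

ammonium (glycinato)diiodobis(pyridine)chromate(II)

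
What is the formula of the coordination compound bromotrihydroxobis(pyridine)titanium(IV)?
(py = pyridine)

Ligands: 2 pyridine (py, neutral), 1 bromo (Br, -1), 3 hydroxo (OH, -1). Ligand charge sum = -4.
With Ti in oxidation state +4, the complex ion is [Ti...].

[TiBr(OH)3(py)2]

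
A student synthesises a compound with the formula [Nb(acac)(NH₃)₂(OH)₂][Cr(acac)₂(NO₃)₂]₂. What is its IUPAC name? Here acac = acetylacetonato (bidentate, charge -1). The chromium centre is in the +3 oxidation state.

(acetylacetonato)diamminedihydroxoniobium(V) bis(acetylacetonato)dinitratochromate(III)

Cr is given as +3; the anion's ligand charges sum to -4, so the complex anion is 1−.
With 2 anions per cation, the cation must be 2×1 = 2+.
Cation: ligand charges sum to -3; for the ion to be 2+, Nb = +5.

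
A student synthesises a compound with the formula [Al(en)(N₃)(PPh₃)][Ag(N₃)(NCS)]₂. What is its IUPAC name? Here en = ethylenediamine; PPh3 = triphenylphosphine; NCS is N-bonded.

azido(ethylenediamine)(triphenylphosphine)aluminium(III) azidoisothiocyanatoargentate(I)

Aluminium is always +3 in its complexes; the cation's ligand charges sum to -1, so the complex cation is 2+.
With 2 anions per cation, each anion must be 2/2 = 1−.
Anion: ligand charges sum to -2; for the ion to be 1−, Ag = +1.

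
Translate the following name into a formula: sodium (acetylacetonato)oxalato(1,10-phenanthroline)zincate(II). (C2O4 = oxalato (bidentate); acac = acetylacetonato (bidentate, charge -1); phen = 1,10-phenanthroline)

Ligands: 1 oxalato (C2O4, -2), 1 acetylacetonato (acac, -1), 1 1,10-phenanthroline (phen, neutral). Ligand charge sum = -3.
Charge balance with sodium (+1) requires 1 complex ion per 1 sodium.

Na[Zn(acac)(C2O4)(phen)]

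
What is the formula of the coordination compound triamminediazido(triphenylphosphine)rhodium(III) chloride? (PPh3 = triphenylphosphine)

[Rh(N3)2(NH3)3(PPh3)]Cl

Ligands: 3 ammine (NH3, neutral), 2 azido (N3, -1), 1 triphenylphosphine (PPh3, neutral). Ligand charge sum = -2.
With Rh in oxidation state +3, the complex ion is [Rh...]^1+.
Charge balance with chloride (-1) requires 1 complex ion per 1 chloride.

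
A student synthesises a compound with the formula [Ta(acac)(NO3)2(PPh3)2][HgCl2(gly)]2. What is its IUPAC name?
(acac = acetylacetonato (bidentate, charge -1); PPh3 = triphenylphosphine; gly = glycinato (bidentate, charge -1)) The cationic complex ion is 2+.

Both ions are complex: the cation is named first with the plain metal name, the anion second with the -ate form; each ion's ligands are alphabetised independently.
The complex cation is given as 2+; its ligand charges sum to -3, so Ta = +5.
With 2 anions per cation, each anion must be 2/2 = 1−.
Anion: ligand charges sum to -3; for the ion to be 1−, Hg = +2.

(acetylacetonato)dinitratobis(triphenylphosphine)tantalum(V) dichloro(glycinato)mercurate(II)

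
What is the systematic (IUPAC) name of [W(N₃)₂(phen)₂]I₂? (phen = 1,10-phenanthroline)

diazidobis(1,10-phenanthroline)tungsten(IV) iodide

The 2 iodide counter-ions carry a total charge of -2, so each complex ion is 2+.
Ligand charges: 2×azido (-1 each), 2×1,10-phenanthroline (neutral); total -2. So W + (-2) = 2+, giving W = +4.
Ligands are named alphabetically: azido before phenanthroline.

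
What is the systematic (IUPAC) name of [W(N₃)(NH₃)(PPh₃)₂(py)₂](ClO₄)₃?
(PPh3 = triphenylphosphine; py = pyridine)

ammineazidobis(pyridine)bis(triphenylphosphine)tungsten(IV) perchlorate

The 3 perchlorate counter-ions carry a total charge of -3, so each complex ion is 3+.
Ligand charges: 2×triphenylphosphine (neutral), 1×azido (-1 each), 2×pyridine (neutral), 1×ammine (neutral); total -1. So W + (-1) = 3+, giving W = +4.
Ligands are named alphabetically: ammine before azido before pyridine before triphenylphosphine.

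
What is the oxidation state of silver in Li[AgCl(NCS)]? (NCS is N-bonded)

+1

1 lithium outside the brackets (+1 each) → the complex ion is 1−.
Ligand charges: 1×Cl = -1; 1×NCS = -1; sum -2.
Ag + (-2) = 1− ⇒ Ag is +1.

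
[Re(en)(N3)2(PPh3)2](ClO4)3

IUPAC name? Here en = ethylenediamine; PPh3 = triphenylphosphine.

diazido(ethylenediamine)bis(triphenylphosphine)rhenium(V) perchlorate

The 3 perchlorate counter-ions carry a total charge of -3, so each complex ion is 3+.
Ligand charges: 2×azido (-1 each), 1×ethylenediamine (neutral), 2×triphenylphosphine (neutral); total -2. So Re + (-2) = 3+, giving Re = +5.
Ligands are named alphabetically: azido before ethylenediamine before triphenylphosphine.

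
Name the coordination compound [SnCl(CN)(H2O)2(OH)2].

diaquachlorocyanodihydroxotin(IV)

There is no counter-ion, so the complex is neutral overall.
Ligand charges: 2×hydroxo (-1 each), 1×cyano (-1 each), 2×aqua (neutral), 1×chloro (-1 each); total -4. So Sn + (-4) = 0, giving Sn = +4.
Ligands are named alphabetically: aqua before chloro before cyano before hydroxo.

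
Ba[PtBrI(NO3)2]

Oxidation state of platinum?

+2

1 barium outside the brackets (+2 each) → the complex ion is 2−.
Ligand charges: 2×NO3 = -2; 1×I = -1; 1×Br = -1; sum -4.
Pt + (-4) = 2− ⇒ Pt is +2.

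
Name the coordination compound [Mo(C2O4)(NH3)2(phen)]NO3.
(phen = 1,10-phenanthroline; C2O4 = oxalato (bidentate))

The 1 nitrate counter-ion carries a total charge of -1, so each complex ion is 1+.
Ligand charges: 2×ammine (neutral), 1×1,10-phenanthroline (neutral), 1×oxalato (-2 each); total -2. So Mo + (-2) = 1+, giving Mo = +3.
Ligands are named alphabetically: ammine before oxalato before phenanthroline.

diammineoxalato(1,10-phenanthroline)molybdenum(III) nitrate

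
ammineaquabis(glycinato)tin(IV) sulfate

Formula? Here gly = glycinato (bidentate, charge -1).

[Sn(gly)2(H2O)(NH3)]SO4

Ligands: 1 aqua (H2O, neutral), 2 glycinato (gly, -1), 1 ammine (NH3, neutral). Ligand charge sum = -2.
Charge balance with sulfate (-2) requires 1 complex ion per 1 sulfate.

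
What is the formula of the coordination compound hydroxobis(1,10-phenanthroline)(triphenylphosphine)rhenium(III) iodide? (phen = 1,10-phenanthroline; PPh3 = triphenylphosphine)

Ligands: 2 1,10-phenanthroline (phen, neutral), 1 triphenylphosphine (PPh3, neutral), 1 hydroxo (OH, -1). Ligand charge sum = -1.
With Re in oxidation state +3, the complex ion is [Re...]^2+.
Charge balance with iodide (-1) requires 1 complex ion per 2 iodide.

[Re(OH)(phen)2(PPh3)]I2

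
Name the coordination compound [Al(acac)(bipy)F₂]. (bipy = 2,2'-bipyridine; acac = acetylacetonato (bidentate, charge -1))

There is no counter-ion, so the complex is neutral overall.
Ligand charges: 1×2,2'-bipyridine (neutral), 2×fluoro (-1 each), 1×acetylacetonato (-1 each); total -3. So Al + (-3) = 0, giving Al = +3.
Ligands are named alphabetically: acetylacetonato before bipyridine before fluoro.

(acetylacetonato)(2,2'-bipyridine)difluoroaluminium(III)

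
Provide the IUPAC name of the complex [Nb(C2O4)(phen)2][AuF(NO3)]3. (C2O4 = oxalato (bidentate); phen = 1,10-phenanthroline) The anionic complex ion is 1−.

oxalatobis(1,10-phenanthroline)niobium(V) fluoronitratoaurate(I)

Both ions are complex: the cation is named first with the plain metal name, the anion second with the -ate form; each ion's ligands are alphabetised independently.
The complex anion is given as 1−; its ligand charges sum to -2, so Au = +1.
With 3 anions per cation, the cation must be 3×1 = 3+.
Cation: ligand charges sum to -2; for the ion to be 3+, Nb = +5.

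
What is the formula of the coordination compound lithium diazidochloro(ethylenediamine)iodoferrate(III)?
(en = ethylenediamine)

Ligands: 1 chloro (Cl, -1), 1 ethylenediamine (en, neutral), 2 azido (N3, -1), 1 iodo (I, -1). Ligand charge sum = -4.
Charge balance with lithium (+1) requires 1 complex ion per 1 lithium.

Li[FeCl(en)I(N3)2]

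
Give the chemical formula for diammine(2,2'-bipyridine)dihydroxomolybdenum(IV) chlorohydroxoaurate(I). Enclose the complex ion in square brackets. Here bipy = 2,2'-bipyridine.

Cation [Mo…]: ligand charges -2, Mo(IV) ⇒ ion charge 2+.
Anion [Au…]: ligand charges -2, Au(I) ⇒ ion charge 1−.

[Mo(bipy)(NH3)2(OH)2][AuCl(OH)]2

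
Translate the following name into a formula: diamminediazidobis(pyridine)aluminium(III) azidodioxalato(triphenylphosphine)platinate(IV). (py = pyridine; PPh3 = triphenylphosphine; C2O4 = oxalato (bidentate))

Cation [Al…]: ligand charges -2, Al(III) ⇒ ion charge 1+.
Anion [Pt…]: ligand charges -5, Pt(IV) ⇒ ion charge 1−.

[Al(N3)2(NH3)2(py)2][Pt(C2O4)2(N3)(PPh3)]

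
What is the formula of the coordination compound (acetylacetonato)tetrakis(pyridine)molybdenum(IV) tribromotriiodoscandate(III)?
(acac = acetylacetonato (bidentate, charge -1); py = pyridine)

Cation [Mo…]: ligand charges -1, Mo(IV) ⇒ ion charge 3+.
Anion [Sc…]: ligand charges -6, Sc(III) ⇒ ion charge 3−.
One 3+ cation balances one 3− anion.

[Mo(acac)(py)4][ScBr3I3]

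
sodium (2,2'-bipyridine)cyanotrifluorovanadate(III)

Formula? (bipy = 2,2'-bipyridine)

Na[V(bipy)(CN)F3]

Ligands: 1 cyano (CN, -1), 1 2,2'-bipyridine (bipy, neutral), 3 fluoro (F, -1). Ligand charge sum = -4.
With V in oxidation state +3, the complex ion is [V...]^1−.
Charge balance with sodium (+1) requires 1 complex ion per 1 sodium.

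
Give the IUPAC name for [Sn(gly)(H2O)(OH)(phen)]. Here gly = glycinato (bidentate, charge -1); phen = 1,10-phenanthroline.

aqua(glycinato)hydroxo(1,10-phenanthroline)tin(II)

There is no counter-ion, so the complex is neutral overall.
Ligand charges: 1×hydroxo (-1 each), 1×glycinato (-1 each), 1×aqua (neutral), 1×1,10-phenanthroline (neutral); total -2. So Sn + (-2) = 0, giving Sn = +2.
Ligands are named alphabetically: aqua before glycinato before hydroxo before phenanthroline.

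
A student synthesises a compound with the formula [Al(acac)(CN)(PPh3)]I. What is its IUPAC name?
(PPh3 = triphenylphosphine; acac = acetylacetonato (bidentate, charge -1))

(acetylacetonato)cyano(triphenylphosphine)aluminium(III) iodide

The 1 iodide counter-ion carries a total charge of -1, so each complex ion is 1+.
Ligand charges: 1×cyano (-1 each), 1×triphenylphosphine (neutral), 1×acetylacetonato (-1 each); total -2. So Al + (-2) = 1+, giving Al = +3.
Ligands are named alphabetically: acetylacetonato before cyano before triphenylphosphine.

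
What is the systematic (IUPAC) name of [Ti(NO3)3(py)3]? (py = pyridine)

trinitratotris(pyridine)titanium(III)

There is no counter-ion, so the complex is neutral overall.
Ligand charges: 3×pyridine (neutral), 3×nitrato (-1 each); total -3. So Ti + (-3) = 0, giving Ti = +3.
Ligands are named alphabetically: nitrato before pyridine.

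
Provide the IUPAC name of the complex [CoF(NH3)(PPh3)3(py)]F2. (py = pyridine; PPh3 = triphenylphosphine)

amminefluoro(pyridine)tris(triphenylphosphine)cobalt(III) fluoride

The 2 fluoride counter-ions carry a total charge of -2, so each complex ion is 2+.
Ligand charges: 1×ammine (neutral), 1×fluoro (-1 each), 1×pyridine (neutral), 3×triphenylphosphine (neutral); total -1. So Co + (-1) = 2+, giving Co = +3.
Ligands are named alphabetically: ammine before fluoro before pyridine before triphenylphosphine.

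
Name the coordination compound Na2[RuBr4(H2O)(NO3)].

The 2 sodium counter-ions carry a total charge of +2, so each complex ion is 2−.
Ligand charges: 1×aqua (neutral), 4×bromo (-1 each), 1×nitrato (-1 each); total -5. So Ru + (-5) = 2−, giving Ru = +3.
The complex ion is anionic, so ruthenium takes the -ate form ruthenate(III).

sodium aquatetrabromonitratoruthenate(III)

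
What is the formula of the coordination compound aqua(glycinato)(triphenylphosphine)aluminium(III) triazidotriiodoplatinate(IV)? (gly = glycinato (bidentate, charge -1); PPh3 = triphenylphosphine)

[Al(gly)(H2O)(PPh3)][PtI3(N3)3]

Cation [Al…]: ligand charges -1, Al(III) ⇒ ion charge 2+.
Anion [Pt…]: ligand charges -6, Pt(IV) ⇒ ion charge 2−.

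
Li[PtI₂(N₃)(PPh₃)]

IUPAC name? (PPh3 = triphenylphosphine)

lithium azidodiiodo(triphenylphosphine)platinate(II)

The 1 lithium counter-ion carries a total charge of +1, so each complex ion is 1−.
Ligand charges: 1×triphenylphosphine (neutral), 1×azido (-1 each), 2×iodo (-1 each); total -3. So Pt + (-3) = 1−, giving Pt = +2.
Ligands are named alphabetically: azido before iodo before triphenylphosphine.
The complex ion is anionic, so platinum takes the -ate form platinate(II).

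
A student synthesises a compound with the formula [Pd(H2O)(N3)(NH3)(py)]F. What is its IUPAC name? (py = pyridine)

ammineaquaazido(pyridine)palladium(II) fluoride

The 1 fluoride counter-ion carries a total charge of -1, so each complex ion is 1+.
Ligand charges: 1×ammine (neutral), 1×aqua (neutral), 1×azido (-1 each), 1×pyridine (neutral); total -1. So Pd + (-1) = 1+, giving Pd = +2.
Ligands are named alphabetically: ammine before aqua before azido before pyridine.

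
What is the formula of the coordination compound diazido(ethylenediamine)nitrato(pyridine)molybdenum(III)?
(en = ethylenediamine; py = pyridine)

[Mo(en)(N3)2(NO3)(py)]

Ligands: 1 nitrato (NO3, -1), 1 ethylenediamine (en, neutral), 1 pyridine (py, neutral), 2 azido (N3, -1). Ligand charge sum = -3.
With Mo in oxidation state +3, the complex ion is [Mo...].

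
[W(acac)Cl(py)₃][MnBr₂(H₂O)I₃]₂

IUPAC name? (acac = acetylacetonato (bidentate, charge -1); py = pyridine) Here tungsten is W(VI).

W is given as +6; the cation's ligand charges sum to -2, so the complex cation is 4+.
With 2 anions per cation, each anion must be 4/2 = 2−.
Anion: ligand charges sum to -5; for the ion to be 2−, Mn = +3.

(acetylacetonato)chlorotris(pyridine)tungsten(VI) aquadibromotriiodomanganate(III)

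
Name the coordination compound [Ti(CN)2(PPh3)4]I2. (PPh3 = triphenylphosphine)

dicyanotetrakis(triphenylphosphine)titanium(IV) iodide

The 2 iodide counter-ions carry a total charge of -2, so each complex ion is 2+.
Ligand charges: 2×cyano (-1 each), 4×triphenylphosphine (neutral); total -2. So Ti + (-2) = 2+, giving Ti = +4.
Ligands are named alphabetically: cyano before triphenylphosphine.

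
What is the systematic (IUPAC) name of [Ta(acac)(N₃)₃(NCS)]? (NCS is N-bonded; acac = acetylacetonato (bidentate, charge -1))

(acetylacetonato)triazidoisothiocyanatotantalum(V)

There is no counter-ion, so the complex is neutral overall.
Ligand charges: 1×isothiocyanato (-1 each), 1×acetylacetonato (-1 each), 3×azido (-1 each); total -5. So Ta + (-5) = 0, giving Ta = +5.
Ligands are named alphabetically: acetylacetonato before azido before isothiocyanato.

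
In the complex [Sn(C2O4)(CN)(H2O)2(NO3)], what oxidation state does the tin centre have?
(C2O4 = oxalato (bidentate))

No counter-ion: the bracketed complex is neutral.
Ligand charges: 1×NO3 = -1; 1×CN = -1; 1×C2O4 = -2; 2×H2O neutral; sum -4.
Sn + (-4) = 0 ⇒ Sn is +4.

+4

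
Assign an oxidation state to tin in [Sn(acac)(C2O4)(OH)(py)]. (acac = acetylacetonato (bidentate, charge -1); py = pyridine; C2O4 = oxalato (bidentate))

No counter-ion: the bracketed complex is neutral.
Ligand charges: 1×acac = -1; 1×OH = -1; 1×py neutral; 1×C2O4 = -2; sum -4.
Sn + (-4) = 0 ⇒ Sn is +4.

+4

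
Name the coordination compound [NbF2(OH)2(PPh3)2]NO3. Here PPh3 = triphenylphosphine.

difluorodihydroxobis(triphenylphosphine)niobium(V) nitrate

The 1 nitrate counter-ion carries a total charge of -1, so each complex ion is 1+.
Ligand charges: 2×fluoro (-1 each), 2×triphenylphosphine (neutral), 2×hydroxo (-1 each); total -4. So Nb + (-4) = 1+, giving Nb = +5.
Ligands are named alphabetically: fluoro before hydroxo before triphenylphosphine.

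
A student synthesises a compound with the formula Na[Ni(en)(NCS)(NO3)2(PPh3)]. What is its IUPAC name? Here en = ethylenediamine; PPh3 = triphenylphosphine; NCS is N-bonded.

sodium (ethylenediamine)isothiocyanatodinitrato(triphenylphosphine)nickelate(II)

The 1 sodium counter-ion carries a total charge of +1, so each complex ion is 1−.
Ligand charges: 1×ethylenediamine (neutral), 2×nitrato (-1 each), 1×triphenylphosphine (neutral), 1×isothiocyanato (-1 each); total -3. So Ni + (-3) = 1−, giving Ni = +2.
Ligands are named alphabetically: ethylenediamine before isothiocyanato before nitrato before triphenylphosphine.
The complex ion is anionic, so nickel takes the -ate form nickelate(II).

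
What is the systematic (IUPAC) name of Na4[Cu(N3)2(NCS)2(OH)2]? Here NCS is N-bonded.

sodium diazidodihydroxodiisothiocyanatocuprate(II)

The 4 sodium counter-ions carry a total charge of +4, so each complex ion is 4−.
Ligand charges: 2×hydroxo (-1 each), 2×azido (-1 each), 2×isothiocyanato (-1 each); total -6. So Cu + (-6) = 4−, giving Cu = +2.
The complex ion is anionic, so copper takes the -ate form cuprate(II).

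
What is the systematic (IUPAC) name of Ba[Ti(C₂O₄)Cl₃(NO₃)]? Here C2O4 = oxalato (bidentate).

The 1 barium counter-ion carries a total charge of +2, so each complex ion is 2−.
Ligand charges: 3×chloro (-1 each), 1×oxalato (-2 each), 1×nitrato (-1 each); total -6. So Ti + (-6) = 2−, giving Ti = +4.
Ligands are named alphabetically: chloro before nitrato before oxalato.
The complex ion is anionic, so titanium takes the -ate form titanate(IV).

barium trichloronitratooxalatotitanate(IV)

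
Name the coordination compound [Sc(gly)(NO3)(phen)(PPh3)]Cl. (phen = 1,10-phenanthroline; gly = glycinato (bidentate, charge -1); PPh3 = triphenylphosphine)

The 1 chloride counter-ion carries a total charge of -1, so each complex ion is 1+.
Ligand charges: 1×1,10-phenanthroline (neutral), 1×glycinato (-1 each), 1×nitrato (-1 each), 1×triphenylphosphine (neutral); total -2. So Sc + (-2) = 1+, giving Sc = +3.
Ligands are named alphabetically: glycinato before nitrato before phenanthroline before triphenylphosphine.

(glycinato)nitrato(1,10-phenanthroline)(triphenylphosphine)scandium(III) chloride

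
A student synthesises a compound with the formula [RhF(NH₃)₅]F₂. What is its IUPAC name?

The 2 fluoride counter-ions carry a total charge of -2, so each complex ion is 2+.
Ligand charges: 5×ammine (neutral), 1×fluoro (-1 each); total -1. So Rh + (-1) = 2+, giving Rh = +3.
Ligands are named alphabetically: ammine before fluoro.

pentaamminefluororhodium(III) fluoride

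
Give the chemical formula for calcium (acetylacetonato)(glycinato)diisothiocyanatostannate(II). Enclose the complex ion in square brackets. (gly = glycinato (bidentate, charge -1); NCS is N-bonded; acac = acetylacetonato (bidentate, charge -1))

Ligands: 1 glycinato (gly, -1), 2 isothiocyanato (NCS, -1), 1 acetylacetonato (acac, -1). Ligand charge sum = -4.
With Sn in oxidation state +2, the complex ion is [Sn...]^2−.
Charge balance with calcium (+2) requires 1 complex ion per 1 calcium.

Ca[Sn(acac)(gly)(NCS)2]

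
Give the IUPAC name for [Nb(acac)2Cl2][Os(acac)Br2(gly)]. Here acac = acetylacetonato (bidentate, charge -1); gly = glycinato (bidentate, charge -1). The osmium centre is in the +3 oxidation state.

bis(acetylacetonato)dichloroniobium(V) (acetylacetonato)dibromo(glycinato)osmate(III)

Both ions are complex: the cation is named first with the plain metal name, the anion second with the -ate form; each ion's ligands are alphabetised independently.
Os is given as +3; the anion's ligand charges sum to -4, so the complex anion is 1−.
A 1:1 salt means the cation carries the equal and opposite charge, 1+.
Cation: ligand charges sum to -4; for the ion to be 1+, Nb = +5.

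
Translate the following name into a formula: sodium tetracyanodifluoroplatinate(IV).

Ligands: 2 fluoro (F, -1), 4 cyano (CN, -1). Ligand charge sum = -6.
Charge balance with sodium (+1) requires 1 complex ion per 2 sodium.

Na2[Pt(CN)4F2]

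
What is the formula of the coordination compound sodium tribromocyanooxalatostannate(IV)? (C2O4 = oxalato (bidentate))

Na2[SnBr3(C2O4)(CN)]

Ligands: 1 oxalato (C2O4, -2), 1 cyano (CN, -1), 3 bromo (Br, -1). Ligand charge sum = -6.
With Sn in oxidation state +4, the complex ion is [Sn...]^2−.
Charge balance with sodium (+1) requires 1 complex ion per 2 sodium.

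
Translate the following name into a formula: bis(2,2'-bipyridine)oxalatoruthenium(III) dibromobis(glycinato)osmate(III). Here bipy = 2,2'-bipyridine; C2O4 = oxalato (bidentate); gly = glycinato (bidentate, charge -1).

[Ru(bipy)2(C2O4)][OsBr2(gly)2]

Cation [Ru…]: ligand charges -2, Ru(III) ⇒ ion charge 1+.
Anion [Os…]: ligand charges -4, Os(III) ⇒ ion charge 1−.
One 1+ cation balances one 1− anion.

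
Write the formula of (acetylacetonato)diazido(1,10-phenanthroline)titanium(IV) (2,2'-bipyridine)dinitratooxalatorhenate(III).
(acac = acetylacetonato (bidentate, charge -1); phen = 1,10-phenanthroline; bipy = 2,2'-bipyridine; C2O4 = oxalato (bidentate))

Cation [Ti…]: ligand charges -3, Ti(IV) ⇒ ion charge 1+.
Anion [Re…]: ligand charges -4, Re(III) ⇒ ion charge 1−.

[Ti(acac)(N3)2(phen)][Re(bipy)(C2O4)(NO3)2]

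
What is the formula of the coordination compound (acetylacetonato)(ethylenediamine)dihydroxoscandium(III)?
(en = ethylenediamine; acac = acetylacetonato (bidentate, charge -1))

[Sc(acac)(en)(OH)2]

Ligands: 1 ethylenediamine (en, neutral), 1 acetylacetonato (acac, -1), 2 hydroxo (OH, -1). Ligand charge sum = -3.
With Sc in oxidation state +3, the complex ion is [Sc...].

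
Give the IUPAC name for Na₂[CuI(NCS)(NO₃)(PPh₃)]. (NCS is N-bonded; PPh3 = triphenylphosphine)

sodium iodoisothiocyanatonitrato(triphenylphosphine)cuprate(I)

The 2 sodium counter-ions carry a total charge of +2, so each complex ion is 2−.
Ligand charges: 1×nitrato (-1 each), 1×isothiocyanato (-1 each), 1×triphenylphosphine (neutral), 1×iodo (-1 each); total -3. So Cu + (-3) = 2−, giving Cu = +1.
The complex ion is anionic, so copper takes the -ate form cuprate(I).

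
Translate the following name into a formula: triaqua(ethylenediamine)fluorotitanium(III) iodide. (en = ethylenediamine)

[Ti(en)F(H2O)3]I2

Ligands: 1 ethylenediamine (en, neutral), 3 aqua (H2O, neutral), 1 fluoro (F, -1). Ligand charge sum = -1.
With Ti in oxidation state +3, the complex ion is [Ti...]^2+.
Charge balance with iodide (-1) requires 1 complex ion per 2 iodide.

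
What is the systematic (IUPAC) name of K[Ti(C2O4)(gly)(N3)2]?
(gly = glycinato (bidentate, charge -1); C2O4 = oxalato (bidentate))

potassium diazido(glycinato)oxalatotitanate(IV)

The 1 potassium counter-ion carries a total charge of +1, so each complex ion is 1−.
Ligand charges: 1×glycinato (-1 each), 2×azido (-1 each), 1×oxalato (-2 each); total -5. So Ti + (-5) = 1−, giving Ti = +4.
Ligands are named alphabetically: azido before glycinato before oxalato.
The complex ion is anionic, so titanium takes the -ate form titanate(IV).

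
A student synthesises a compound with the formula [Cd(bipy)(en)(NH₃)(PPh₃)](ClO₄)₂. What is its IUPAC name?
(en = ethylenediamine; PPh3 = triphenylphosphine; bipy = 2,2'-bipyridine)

ammine(2,2'-bipyridine)(ethylenediamine)(triphenylphosphine)cadmium(II) perchlorate

The 2 perchlorate counter-ions carry a total charge of -2, so each complex ion is 2+.
Ligand charges: 1×ethylenediamine (neutral), 1×triphenylphosphine (neutral), 1×ammine (neutral), 1×2,2'-bipyridine (neutral); total 0. So Cd + (0) = 2+, giving Cd = +2.
Ligands are named alphabetically: ammine before bipyridine before ethylenediamine before triphenylphosphine.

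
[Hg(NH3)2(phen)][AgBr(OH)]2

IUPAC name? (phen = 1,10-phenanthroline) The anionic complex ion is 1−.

The complex anion is given as 1−; its ligand charges sum to -2, so Ag = +1.
With 2 anions per cation, the cation must be 2×1 = 2+.
Cation: ligand charges sum to 0; for the ion to be 2+, Hg = +2.

diammine(1,10-phenanthroline)mercury(II) bromohydroxoargentate(I)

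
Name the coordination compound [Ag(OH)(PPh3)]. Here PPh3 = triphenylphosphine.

There is no counter-ion, so the complex is neutral overall.
Ligand charges: 1×hydroxo (-1 each), 1×triphenylphosphine (neutral); total -1. So Ag + (-1) = 0, giving Ag = +1.
Ligands are named alphabetically: hydroxo before triphenylphosphine.

hydroxo(triphenylphosphine)silver(I)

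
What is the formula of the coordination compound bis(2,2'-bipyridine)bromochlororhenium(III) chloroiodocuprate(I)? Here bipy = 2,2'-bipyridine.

[Re(bipy)2BrCl][CuClI]

Cation [Re…]: ligand charges -2, Re(III) ⇒ ion charge 1+.
Anion [Cu…]: ligand charges -2, Cu(I) ⇒ ion charge 1−.
One 1+ cation balances one 1− anion.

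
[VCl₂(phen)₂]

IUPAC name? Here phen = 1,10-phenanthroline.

There is no counter-ion, so the complex is neutral overall.
Ligand charges: 2×1,10-phenanthroline (neutral), 2×chloro (-1 each); total -2. So V + (-2) = 0, giving V = +2.
Ligands are named alphabetically: chloro before phenanthroline.

dichlorobis(1,10-phenanthroline)vanadium(II)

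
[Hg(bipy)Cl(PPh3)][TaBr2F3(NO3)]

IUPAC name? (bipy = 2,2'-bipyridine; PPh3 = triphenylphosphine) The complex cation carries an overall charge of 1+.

Both ions are complex: the cation is named first with the plain metal name, the anion second with the -ate form; each ion's ligands are alphabetised independently.
The complex cation is given as 1+; its ligand charges sum to -1, so Hg = +2.
A 1:1 salt means the anion carries the equal and opposite charge, 1−.
Anion: ligand charges sum to -6; for the ion to be 1−, Ta = +5.

(2,2'-bipyridine)chloro(triphenylphosphine)mercury(II) dibromotrifluoronitratotantalate(V)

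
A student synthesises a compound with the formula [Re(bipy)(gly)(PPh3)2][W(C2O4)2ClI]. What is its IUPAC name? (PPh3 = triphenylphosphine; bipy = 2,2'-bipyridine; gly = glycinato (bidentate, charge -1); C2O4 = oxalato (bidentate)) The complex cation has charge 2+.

(2,2'-bipyridine)(glycinato)bis(triphenylphosphine)rhenium(III) chloroiododioxalatotungstate(IV)

The complex cation is given as 2+; its ligand charges sum to -1, so Re = +3.
A 1:1 salt means the anion carries the equal and opposite charge, 2−.
Anion: ligand charges sum to -6; for the ion to be 2−, W = +4.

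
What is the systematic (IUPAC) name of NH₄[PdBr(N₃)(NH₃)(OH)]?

The 1 ammonium counter-ion carries a total charge of +1, so each complex ion is 1−.
Ligand charges: 1×azido (-1 each), 1×ammine (neutral), 1×bromo (-1 each), 1×hydroxo (-1 each); total -3. So Pd + (-3) = 1−, giving Pd = +2.
The complex ion is anionic, so palladium takes the -ate form palladate(II).

ammonium ammineazidobromohydroxopalladate(II)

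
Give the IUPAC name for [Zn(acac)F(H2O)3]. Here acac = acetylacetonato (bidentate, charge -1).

There is no counter-ion, so the complex is neutral overall.
Ligand charges: 1×fluoro (-1 each), 3×aqua (neutral), 1×acetylacetonato (-1 each); total -2. So Zn + (-2) = 0, giving Zn = +2.
Ligands are named alphabetically: acetylacetonato before aqua before fluoro.

(acetylacetonato)triaquafluorozinc(II)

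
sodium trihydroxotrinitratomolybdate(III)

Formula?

Na3[Mo(NO3)3(OH)3]

Ligands: 3 hydroxo (OH, -1), 3 nitrato (NO3, -1). Ligand charge sum = -6.
With Mo in oxidation state +3, the complex ion is [Mo...]^3−.
Charge balance with sodium (+1) requires 1 complex ion per 3 sodium.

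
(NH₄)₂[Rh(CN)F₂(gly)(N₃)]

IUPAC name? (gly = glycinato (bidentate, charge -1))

The 2 ammonium counter-ions carry a total charge of +2, so each complex ion is 2−.
Ligand charges: 1×azido (-1 each), 2×fluoro (-1 each), 1×cyano (-1 each), 1×glycinato (-1 each); total -5. So Rh + (-5) = 2−, giving Rh = +3.
The complex ion is anionic, so rhodium takes the -ate form rhodate(III).

ammonium azidocyanodifluoro(glycinato)rhodate(III)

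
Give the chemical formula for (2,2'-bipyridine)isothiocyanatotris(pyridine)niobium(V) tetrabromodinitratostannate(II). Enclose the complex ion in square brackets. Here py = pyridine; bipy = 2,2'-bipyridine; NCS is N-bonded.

Cation [Nb…]: ligand charges -1, Nb(V) ⇒ ion charge 4+.
Anion [Sn…]: ligand charges -6, Sn(II) ⇒ ion charge 4−.
One 4+ cation balances one 4− anion.

[Nb(bipy)(NCS)(py)3][SnBr4(NO3)2]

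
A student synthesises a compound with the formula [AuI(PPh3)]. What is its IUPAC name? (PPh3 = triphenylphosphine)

There is no counter-ion, so the complex is neutral overall.
Ligand charges: 1×iodo (-1 each), 1×triphenylphosphine (neutral); total -1. So Au + (-1) = 0, giving Au = +1.
Ligands are named alphabetically: iodo before triphenylphosphine.

iodo(triphenylphosphine)gold(I)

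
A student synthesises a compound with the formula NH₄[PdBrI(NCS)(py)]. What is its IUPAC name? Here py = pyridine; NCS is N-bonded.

The 1 ammonium counter-ion carries a total charge of +1, so each complex ion is 1−.
Ligand charges: 1×pyridine (neutral), 1×isothiocyanato (-1 each), 1×iodo (-1 each), 1×bromo (-1 each); total -3. So Pd + (-3) = 1−, giving Pd = +2.
Ligands are named alphabetically: bromo before iodo before isothiocyanato before pyridine.
The complex ion is anionic, so palladium takes the -ate form palladate(II).

ammonium bromoiodoisothiocyanato(pyridine)palladate(II)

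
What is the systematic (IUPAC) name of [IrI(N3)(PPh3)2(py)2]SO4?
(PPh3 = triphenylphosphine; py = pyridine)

The 1 sulfate counter-ion carries a total charge of -2, so each complex ion is 2+.
Ligand charges: 1×iodo (-1 each), 1×azido (-1 each), 2×triphenylphosphine (neutral), 2×pyridine (neutral); total -2. So Ir + (-2) = 2+, giving Ir = +4.
Ligands are named alphabetically: azido before iodo before pyridine before triphenylphosphine.

azidoiodobis(pyridine)bis(triphenylphosphine)iridium(IV) sulfate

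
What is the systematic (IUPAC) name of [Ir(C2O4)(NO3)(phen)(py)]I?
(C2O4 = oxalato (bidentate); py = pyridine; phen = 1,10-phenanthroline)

The 1 iodide counter-ion carries a total charge of -1, so each complex ion is 1+.
Ligand charges: 1×oxalato (-2 each), 1×pyridine (neutral), 1×nitrato (-1 each), 1×1,10-phenanthroline (neutral); total -3. So Ir + (-3) = 1+, giving Ir = +4.
Ligands are named alphabetically: nitrato before oxalato before phenanthroline before pyridine.

nitratooxalato(1,10-phenanthroline)(pyridine)iridium(IV) iodide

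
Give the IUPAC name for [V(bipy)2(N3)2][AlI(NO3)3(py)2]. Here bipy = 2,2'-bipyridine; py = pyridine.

diazidobis(2,2'-bipyridine)vanadium(III) iodotrinitratobis(pyridine)aluminate(III)

Aluminium is always +3 in its complexes; the anion's ligand charges sum to -4, so the complex anion is 1−.
A 1:1 salt means the cation carries the equal and opposite charge, 1+.
Cation: ligand charges sum to -2; for the ion to be 1+, V = +3.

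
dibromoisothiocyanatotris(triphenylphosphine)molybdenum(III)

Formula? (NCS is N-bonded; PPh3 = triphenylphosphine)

[MoBr2(NCS)(PPh3)3]

Ligands: 2 bromo (Br, -1), 1 isothiocyanato (NCS, -1), 3 triphenylphosphine (PPh3, neutral). Ligand charge sum = -3.
With Mo in oxidation state +3, the complex ion is [Mo...].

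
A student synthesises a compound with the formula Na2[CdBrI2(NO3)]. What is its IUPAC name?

sodium bromodiiodonitratocadmate(II)

The 2 sodium counter-ions carry a total charge of +2, so each complex ion is 2−.
Ligand charges: 2×iodo (-1 each), 1×bromo (-1 each), 1×nitrato (-1 each); total -4. So Cd + (-4) = 2−, giving Cd = +2.
The complex ion is anionic, so cadmium takes the -ate form cadmate(II).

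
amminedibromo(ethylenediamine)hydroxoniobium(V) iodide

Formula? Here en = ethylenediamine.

Ligands: 2 bromo (Br, -1), 1 ethylenediamine (en, neutral), 1 ammine (NH3, neutral), 1 hydroxo (OH, -1). Ligand charge sum = -3.
With Nb in oxidation state +5, the complex ion is [Nb...]^2+.
Charge balance with iodide (-1) requires 1 complex ion per 2 iodide.

[NbBr2(en)(NH3)(OH)]I2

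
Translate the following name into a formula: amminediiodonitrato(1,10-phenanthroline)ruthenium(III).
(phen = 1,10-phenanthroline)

[RuI2(NH3)(NO3)(phen)]

Ligands: 1 1,10-phenanthroline (phen, neutral), 1 ammine (NH3, neutral), 1 nitrato (NO3, -1), 2 iodo (I, -1). Ligand charge sum = -3.
With Ru in oxidation state +3, the complex ion is [Ru...].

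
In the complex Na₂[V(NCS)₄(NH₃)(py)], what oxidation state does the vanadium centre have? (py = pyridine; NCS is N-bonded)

+2

2 sodium outside the brackets (+1 each) → the complex ion is 2−.
Ligand charges: 1×NH3 neutral; 1×py neutral; 4×NCS = -4; sum -4.
V + (-4) = 2− ⇒ V is +2.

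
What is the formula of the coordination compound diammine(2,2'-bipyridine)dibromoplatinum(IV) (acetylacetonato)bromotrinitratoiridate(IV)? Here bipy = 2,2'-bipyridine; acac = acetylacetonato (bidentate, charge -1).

Cation [Pt…]: ligand charges -2, Pt(IV) ⇒ ion charge 2+.
Anion [Ir…]: ligand charges -5, Ir(IV) ⇒ ion charge 1−.
One 2+ cation requires 2 of the 1− anion.

[Pt(bipy)Br2(NH3)2][Ir(acac)Br(NO3)3]2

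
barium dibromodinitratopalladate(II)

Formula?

Ligands: 2 bromo (Br, -1), 2 nitrato (NO3, -1). Ligand charge sum = -4.
With Pd in oxidation state +2, the complex ion is [Pd...]^2−.
Charge balance with barium (+2) requires 1 complex ion per 1 barium.

Ba[PdBr2(NO3)2]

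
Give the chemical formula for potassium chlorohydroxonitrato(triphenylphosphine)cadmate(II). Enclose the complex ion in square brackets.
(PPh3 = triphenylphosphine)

Ligands: 1 nitrato (NO3, -1), 1 hydroxo (OH, -1), 1 chloro (Cl, -1), 1 triphenylphosphine (PPh3, neutral). Ligand charge sum = -3.
With Cd in oxidation state +2, the complex ion is [Cd...]^1−.
Charge balance with potassium (+1) requires 1 complex ion per 1 potassium.

K[CdCl(NO3)(OH)(PPh3)]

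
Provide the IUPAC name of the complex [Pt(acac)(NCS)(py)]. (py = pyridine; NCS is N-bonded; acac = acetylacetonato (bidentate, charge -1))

There is no counter-ion, so the complex is neutral overall.
Ligand charges: 1×pyridine (neutral), 1×isothiocyanato (-1 each), 1×acetylacetonato (-1 each); total -2. So Pt + (-2) = 0, giving Pt = +2.
Ligands are named alphabetically: acetylacetonato before isothiocyanato before pyridine.

(acetylacetonato)isothiocyanato(pyridine)platinum(II)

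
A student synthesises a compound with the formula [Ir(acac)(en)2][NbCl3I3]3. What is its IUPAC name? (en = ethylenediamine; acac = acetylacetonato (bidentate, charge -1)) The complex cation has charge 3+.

(acetylacetonato)bis(ethylenediamine)iridium(IV) trichlorotriiodoniobate(V)

Both ions are complex: the cation is named first with the plain metal name, the anion second with the -ate form; each ion's ligands are alphabetised independently.
The complex cation is given as 3+; its ligand charges sum to -1, so Ir = +4.
With 3 anions per cation, each anion must be 3/3 = 1−.
Anion: ligand charges sum to -6; for the ion to be 1−, Nb = +5.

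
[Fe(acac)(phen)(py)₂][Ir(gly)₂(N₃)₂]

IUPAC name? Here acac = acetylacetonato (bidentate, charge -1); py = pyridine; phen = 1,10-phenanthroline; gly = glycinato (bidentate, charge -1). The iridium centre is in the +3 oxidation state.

(acetylacetonato)(1,10-phenanthroline)bis(pyridine)iron(II) diazidobis(glycinato)iridate(III)

Ir is given as +3; the anion's ligand charges sum to -4, so the complex anion is 1−.
A 1:1 salt means the cation carries the equal and opposite charge, 1+.
Cation: ligand charges sum to -1; for the ion to be 1+, Fe = +2.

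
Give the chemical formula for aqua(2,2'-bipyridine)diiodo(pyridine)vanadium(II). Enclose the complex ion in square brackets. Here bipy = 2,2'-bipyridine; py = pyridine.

Ligands: 1 2,2'-bipyridine (bipy, neutral), 1 aqua (H2O, neutral), 2 iodo (I, -1), 1 pyridine (py, neutral). Ligand charge sum = -2.
With V in oxidation state +2, the complex ion is [V...].

[V(bipy)(H2O)I2(py)]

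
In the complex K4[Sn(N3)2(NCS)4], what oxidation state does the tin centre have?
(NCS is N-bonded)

4 potassium outside the brackets (+1 each) → the complex ion is 4−.
Ligand charges: 4×NCS = -4; 2×N3 = -2; sum -6.
Sn + (-6) = 4− ⇒ Sn is +2.

+2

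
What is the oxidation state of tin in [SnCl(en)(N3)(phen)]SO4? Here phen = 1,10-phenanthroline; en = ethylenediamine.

+4

1 sulfate outside the brackets (-2 each) → the complex ion is 2+.
Ligand charges: 1×phen neutral; 1×Cl = -1; 1×N3 = -1; 1×en neutral; sum -2.
Sn + (-2) = 2+ ⇒ Sn is +4.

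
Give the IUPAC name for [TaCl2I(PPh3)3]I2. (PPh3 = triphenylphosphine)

The 2 iodide counter-ions carry a total charge of -2, so each complex ion is 2+.
Ligand charges: 3×triphenylphosphine (neutral), 2×chloro (-1 each), 1×iodo (-1 each); total -3. So Ta + (-3) = 2+, giving Ta = +5.
Ligands are named alphabetically: chloro before iodo before triphenylphosphine.

dichloroiodotris(triphenylphosphine)tantalum(V) iodide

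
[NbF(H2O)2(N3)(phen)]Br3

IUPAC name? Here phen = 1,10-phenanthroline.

The 3 bromide counter-ions carry a total charge of -3, so each complex ion is 3+.
Ligand charges: 1×azido (-1 each), 2×aqua (neutral), 1×1,10-phenanthroline (neutral), 1×fluoro (-1 each); total -2. So Nb + (-2) = 3+, giving Nb = +5.
Ligands are named alphabetically: aqua before azido before fluoro before phenanthroline.

diaquaazidofluoro(1,10-phenanthroline)niobium(V) bromide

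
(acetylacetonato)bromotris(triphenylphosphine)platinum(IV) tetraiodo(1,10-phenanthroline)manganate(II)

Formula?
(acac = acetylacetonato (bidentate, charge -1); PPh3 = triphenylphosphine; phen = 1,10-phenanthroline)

[Pt(acac)Br(PPh3)3][MnI4(phen)]

Cation [Pt…]: ligand charges -2, Pt(IV) ⇒ ion charge 2+.
Anion [Mn…]: ligand charges -4, Mn(II) ⇒ ion charge 2−.
One 2+ cation balances one 2− anion.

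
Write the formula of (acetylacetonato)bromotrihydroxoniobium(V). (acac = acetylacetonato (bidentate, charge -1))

Ligands: 1 bromo (Br, -1), 3 hydroxo (OH, -1), 1 acetylacetonato (acac, -1). Ligand charge sum = -5.
With Nb in oxidation state +5, the complex ion is [Nb...].

[Nb(acac)Br(OH)3]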